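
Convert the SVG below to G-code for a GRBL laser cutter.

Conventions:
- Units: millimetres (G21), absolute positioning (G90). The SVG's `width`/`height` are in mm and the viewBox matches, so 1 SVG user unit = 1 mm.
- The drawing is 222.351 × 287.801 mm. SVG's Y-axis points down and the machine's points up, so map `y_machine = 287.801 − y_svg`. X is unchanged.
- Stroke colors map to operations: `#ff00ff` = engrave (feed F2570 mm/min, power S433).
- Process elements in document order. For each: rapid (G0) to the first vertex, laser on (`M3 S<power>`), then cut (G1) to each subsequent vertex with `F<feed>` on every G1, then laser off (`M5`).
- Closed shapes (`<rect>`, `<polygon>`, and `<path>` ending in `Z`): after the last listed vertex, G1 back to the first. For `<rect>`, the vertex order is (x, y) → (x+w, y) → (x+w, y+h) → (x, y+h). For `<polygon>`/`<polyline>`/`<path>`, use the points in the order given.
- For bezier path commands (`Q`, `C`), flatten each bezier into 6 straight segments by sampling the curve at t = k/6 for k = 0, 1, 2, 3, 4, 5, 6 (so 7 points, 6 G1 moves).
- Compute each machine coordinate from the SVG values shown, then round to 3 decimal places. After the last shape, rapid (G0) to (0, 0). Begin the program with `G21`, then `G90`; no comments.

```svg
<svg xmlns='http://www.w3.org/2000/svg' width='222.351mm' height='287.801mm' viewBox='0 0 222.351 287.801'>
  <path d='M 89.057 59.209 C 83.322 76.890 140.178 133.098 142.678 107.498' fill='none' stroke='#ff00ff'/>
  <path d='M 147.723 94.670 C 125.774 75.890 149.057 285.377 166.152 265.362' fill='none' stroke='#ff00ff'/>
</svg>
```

1 u = 1 mm; y_m = 287.801 − y.

[1] `<path>` cubic bezier, #ff00ff→engrave S433 F2570: (89.057,228.592) → (90.864,217.098) → (99.854,202.526) → (112.779,188.217) → (126.391,177.515) → (137.440,173.763) → (142.678,180.303)

[2] `<path>` cubic bezier, #ff00ff→engrave S433 F2570: (147.723,193.131) → (140.280,185.618) → (138.947,152.776) → (142.296,107.322) → (148.899,61.970) → (157.327,29.437) → (166.152,22.439)

G21
G90
G0 X89.057 Y228.592
M3 S433
G1 X90.864 Y217.098 F2570
G1 X99.854 Y202.526 F2570
G1 X112.779 Y188.217 F2570
G1 X126.391 Y177.515 F2570
G1 X137.440 Y173.763 F2570
G1 X142.678 Y180.303 F2570
M5
G0 X147.723 Y193.131
M3 S433
G1 X140.280 Y185.618 F2570
G1 X138.947 Y152.776 F2570
G1 X142.296 Y107.322 F2570
G1 X148.899 Y61.970 F2570
G1 X157.327 Y29.437 F2570
G1 X166.152 Y22.439 F2570
M5
G0 X0.000 Y0.000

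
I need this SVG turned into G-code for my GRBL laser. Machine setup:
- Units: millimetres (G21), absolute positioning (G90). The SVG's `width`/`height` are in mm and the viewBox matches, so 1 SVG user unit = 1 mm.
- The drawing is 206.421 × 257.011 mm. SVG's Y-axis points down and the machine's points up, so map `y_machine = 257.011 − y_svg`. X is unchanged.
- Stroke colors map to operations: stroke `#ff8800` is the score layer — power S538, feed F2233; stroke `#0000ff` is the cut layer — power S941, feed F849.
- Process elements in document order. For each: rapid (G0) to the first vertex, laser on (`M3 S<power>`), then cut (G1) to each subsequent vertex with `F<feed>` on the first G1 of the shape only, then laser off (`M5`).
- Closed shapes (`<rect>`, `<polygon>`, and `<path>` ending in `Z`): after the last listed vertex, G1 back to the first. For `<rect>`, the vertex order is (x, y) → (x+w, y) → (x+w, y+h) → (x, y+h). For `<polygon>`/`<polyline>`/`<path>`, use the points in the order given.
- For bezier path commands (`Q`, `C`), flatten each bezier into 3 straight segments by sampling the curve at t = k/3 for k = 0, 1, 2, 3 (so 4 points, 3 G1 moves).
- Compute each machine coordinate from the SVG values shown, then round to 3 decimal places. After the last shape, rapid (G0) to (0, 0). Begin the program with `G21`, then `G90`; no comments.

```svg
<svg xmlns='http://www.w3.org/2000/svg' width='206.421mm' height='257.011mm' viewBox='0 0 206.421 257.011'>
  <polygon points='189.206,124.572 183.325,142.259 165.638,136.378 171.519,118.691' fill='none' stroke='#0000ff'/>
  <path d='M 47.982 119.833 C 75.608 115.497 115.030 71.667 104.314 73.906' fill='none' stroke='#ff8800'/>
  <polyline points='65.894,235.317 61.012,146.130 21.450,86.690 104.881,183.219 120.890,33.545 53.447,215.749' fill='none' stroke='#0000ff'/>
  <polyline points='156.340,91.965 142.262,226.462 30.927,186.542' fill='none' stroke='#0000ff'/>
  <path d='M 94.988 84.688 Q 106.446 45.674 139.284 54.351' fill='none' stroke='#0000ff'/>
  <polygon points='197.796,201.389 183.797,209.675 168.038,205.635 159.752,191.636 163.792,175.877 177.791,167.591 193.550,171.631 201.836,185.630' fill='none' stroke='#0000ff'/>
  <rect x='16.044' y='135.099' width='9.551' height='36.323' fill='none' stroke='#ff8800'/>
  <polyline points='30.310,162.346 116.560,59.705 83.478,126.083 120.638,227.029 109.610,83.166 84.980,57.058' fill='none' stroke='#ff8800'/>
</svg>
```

G21
G90
G0 X189.206 Y132.439
M3 S941
G1 X183.325 Y114.752 F849
G1 X165.638 Y120.633
G1 X171.519 Y138.320
G1 X189.206 Y132.439
M5
G0 X47.982 Y137.178
M3 S538
G1 X77.246 Y151.510 F2233
G1 X100.611 Y173.157
G1 X104.314 Y183.105
M5
G0 X65.894 Y21.694
M3 S941
G1 X61.012 Y110.881 F849
G1 X21.450 Y170.321
G1 X104.881 Y73.792
G1 X120.890 Y223.466
G1 X53.447 Y41.262
M5
G0 X156.340 Y165.046
M3 S941
G1 X142.262 Y30.549 F849
G1 X30.927 Y70.469
M5
G0 X94.988 Y172.323
M3 S941
G1 X105.002 Y193.033 F849
G1 X119.768 Y203.146
G1 X139.284 Y202.660
M5
G0 X197.796 Y55.622
M3 S941
G1 X183.797 Y47.336 F849
G1 X168.038 Y51.376
G1 X159.752 Y65.375
G1 X163.792 Y81.134
G1 X177.791 Y89.420
G1 X193.550 Y85.380
G1 X201.836 Y71.381
G1 X197.796 Y55.622
M5
G0 X16.044 Y121.912
M3 S538
G1 X25.595 Y121.912 F2233
G1 X25.595 Y85.589
G1 X16.044 Y85.589
G1 X16.044 Y121.912
M5
G0 X30.310 Y94.665
M3 S538
G1 X116.560 Y197.306 F2233
G1 X83.478 Y130.928
G1 X120.638 Y29.982
G1 X109.610 Y173.845
G1 X84.980 Y199.953
M5
G0 X0.000 Y0.000

Since the viewBox matches the mm dimensions, user units are millimetres directly. The only transform is the Y-flip y_m = 257.011 − y_svg.

Shape 1 is a regular polygon drawn with `<polygon>`. Its stroke #0000ff means cut at S941, F849. After flipping Y the toolpath is (189.206,132.439) → (183.325,114.752) → (165.638,120.633) → (171.519,138.320) → (189.206,132.439), returning to the start.

Shape 2 is a cubic bezier drawn with `<path>`. Its stroke #ff8800 means score at S538, F2233. After flipping Y the toolpath is (47.982,137.178) → (77.246,151.510) → (100.611,173.157) → (104.314,183.105).

Shape 3 is a open polyline drawn with `<polyline>`. Its stroke #0000ff means cut at S941, F849. After flipping Y the toolpath is (65.894,21.694) → (61.012,110.881) → (21.450,170.321) → (104.881,73.792) → (120.890,223.466) → (53.447,41.262).

Shape 4 is a open polyline drawn with `<polyline>`. Its stroke #0000ff means cut at S941, F849. After flipping Y the toolpath is (156.340,165.046) → (142.262,30.549) → (30.927,70.469).

Shape 5 is a quadratic bezier drawn with `<path>`. Its stroke #0000ff means cut at S941, F849. After flipping Y the toolpath is (94.988,172.323) → (105.002,193.033) → (119.768,203.146) → (139.284,202.660).

Shape 6 is a regular polygon drawn with `<polygon>`. Its stroke #0000ff means cut at S941, F849. After flipping Y the toolpath is (197.796,55.622) → (183.797,47.336) → (168.038,51.376) → (159.752,65.375) → (163.792,81.134) → (177.791,89.420) → (193.550,85.380) → (201.836,71.381) → (197.796,55.622), returning to the start.

Shape 7 is a rectangle drawn with `<rect>`. Its stroke #ff8800 means score at S538, F2233. After flipping Y the toolpath is (16.044,121.912) → (25.595,121.912) → (25.595,85.589) → (16.044,85.589) → (16.044,121.912), returning to the start.

Shape 8 is a open polyline drawn with `<polyline>`. Its stroke #ff8800 means score at S538, F2233. After flipping Y the toolpath is (30.310,94.665) → (116.560,197.306) → (83.478,130.928) → (120.638,29.982) → (109.610,173.845) → (84.980,199.953).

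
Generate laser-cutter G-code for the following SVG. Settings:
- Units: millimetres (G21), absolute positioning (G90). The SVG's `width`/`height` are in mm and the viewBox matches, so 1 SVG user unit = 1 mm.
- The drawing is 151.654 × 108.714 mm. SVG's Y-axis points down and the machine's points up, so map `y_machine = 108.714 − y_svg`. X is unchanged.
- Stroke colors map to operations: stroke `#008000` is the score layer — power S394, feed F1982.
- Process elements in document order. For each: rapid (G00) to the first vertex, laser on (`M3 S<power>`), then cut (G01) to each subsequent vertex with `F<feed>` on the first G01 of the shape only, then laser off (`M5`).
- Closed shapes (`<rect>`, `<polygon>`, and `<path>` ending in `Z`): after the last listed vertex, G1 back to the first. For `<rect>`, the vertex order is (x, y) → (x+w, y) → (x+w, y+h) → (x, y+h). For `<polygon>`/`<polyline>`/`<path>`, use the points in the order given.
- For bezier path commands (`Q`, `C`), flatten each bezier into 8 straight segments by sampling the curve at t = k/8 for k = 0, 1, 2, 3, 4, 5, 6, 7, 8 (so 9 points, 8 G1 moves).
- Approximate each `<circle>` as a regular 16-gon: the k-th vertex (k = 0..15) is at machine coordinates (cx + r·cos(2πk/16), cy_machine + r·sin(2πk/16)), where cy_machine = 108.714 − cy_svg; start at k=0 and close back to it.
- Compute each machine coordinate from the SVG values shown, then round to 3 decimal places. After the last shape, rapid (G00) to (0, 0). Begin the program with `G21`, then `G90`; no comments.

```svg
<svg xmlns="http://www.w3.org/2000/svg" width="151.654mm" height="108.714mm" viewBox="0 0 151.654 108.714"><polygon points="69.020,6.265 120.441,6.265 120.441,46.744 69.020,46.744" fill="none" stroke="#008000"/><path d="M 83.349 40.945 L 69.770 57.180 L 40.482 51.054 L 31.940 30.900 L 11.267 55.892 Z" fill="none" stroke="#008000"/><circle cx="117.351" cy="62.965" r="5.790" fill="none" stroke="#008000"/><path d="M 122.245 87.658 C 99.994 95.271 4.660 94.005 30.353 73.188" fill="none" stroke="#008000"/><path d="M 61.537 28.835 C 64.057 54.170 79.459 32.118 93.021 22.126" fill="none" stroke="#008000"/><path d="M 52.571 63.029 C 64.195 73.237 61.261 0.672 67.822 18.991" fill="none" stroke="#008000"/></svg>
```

viewBox `0 0 151.654 108.714` with mm width/height → 1 unit = 1 mm. Flip: y_m = 108.714 − y_svg.

**Shape 1** — `<polygon>` rectangle, stroke `#008000` → score (S394, F1982). Machine vertices: (69.020,102.449) → (120.441,102.449) → (120.441,61.970) → (69.020,61.970) → (69.020,102.449). Closed: final G1 returns to the first vertex.

**Shape 2** — `<path>` closed polygon, stroke `#008000` → score (S394, F1982). Machine vertices: (83.349,67.769) → (69.770,51.534) → (40.482,57.660) → (31.940,77.814) → (11.267,52.822) → (83.349,67.769). Closed: final G1 returns to the first vertex.

**Shape 3** — `<circle>` circle, stroke `#008000` → score (S394, F1982). Machine vertices: (123.141,45.749) → (122.700,47.965) → (121.445,49.843) → (119.567,51.098) → (117.351,51.539) → (115.135,51.098) → (113.257,49.843) → (112.002,47.965) → (111.561,45.749) → (112.002,43.533) → (113.257,41.655) → (115.135,40.400) → (117.351,39.959) → (119.567,40.400) → (121.445,41.655) → (122.700,43.533) → (123.141,45.749). Closed: final G1 returns to the first vertex.

**Shape 4** — `<path>` cubic bezier, stroke `#008000` → score (S394, F1982). Control points (SVG): P0=(122.245,87.658), P1=(99.994,95.271), P2=(4.660,94.005), P3=(30.353,73.188); sampled at t=k/8. Machine vertices: (122.245,21.056) → (110.854,18.638) → (94.887,17.178) → (76.617,16.800) → (58.320,17.630) → (42.270,19.792) → (30.743,23.412) → (26.012,28.615) → (30.353,35.526). Open path.

**Shape 5** — `<path>` cubic bezier, stroke `#008000` → score (S394, F1982). Control points (SVG): P0=(61.537,28.835), P1=(64.057,54.170), P2=(79.459,32.118), P3=(93.021,22.126); sampled at t=k/8. Machine vertices: (61.537,79.879) → (63.057,72.484) → (65.612,68.834) → (69.030,68.234) → (73.138,69.986) → (77.764,73.394) → (82.735,77.762) → (87.878,82.392) → (93.021,86.588). Open path.

**Shape 6** — `<path>` cubic bezier, stroke `#008000` → score (S394, F1982). Control points (SVG): P0=(52.571,63.029), P1=(64.195,73.237), P2=(61.261,0.672), P3=(67.822,18.991); sampled at t=k/8. Machine vertices: (52.571,45.685) → (56.295,45.398) → (58.935,50.836) → (60.775,59.963) → (62.095,70.746) → (63.178,81.148) → (64.306,89.135) → (65.760,92.672) → (67.822,89.723). Open path.

G21
G90
G00 X69.020 Y102.449
M3 S394
G01 X120.441 Y102.449 F1982
G01 X120.441 Y61.970
G01 X69.020 Y61.970
G01 X69.020 Y102.449
M5
G00 X83.349 Y67.769
M3 S394
G01 X69.770 Y51.534 F1982
G01 X40.482 Y57.660
G01 X31.940 Y77.814
G01 X11.267 Y52.822
G01 X83.349 Y67.769
M5
G00 X123.141 Y45.749
M3 S394
G01 X122.700 Y47.965 F1982
G01 X121.445 Y49.843
G01 X119.567 Y51.098
G01 X117.351 Y51.539
G01 X115.135 Y51.098
G01 X113.257 Y49.843
G01 X112.002 Y47.965
G01 X111.561 Y45.749
G01 X112.002 Y43.533
G01 X113.257 Y41.655
G01 X115.135 Y40.400
G01 X117.351 Y39.959
G01 X119.567 Y40.400
G01 X121.445 Y41.655
G01 X122.700 Y43.533
G01 X123.141 Y45.749
M5
G00 X122.245 Y21.056
M3 S394
G01 X110.854 Y18.638 F1982
G01 X94.887 Y17.178
G01 X76.617 Y16.800
G01 X58.320 Y17.630
G01 X42.270 Y19.792
G01 X30.743 Y23.412
G01 X26.012 Y28.615
G01 X30.353 Y35.526
M5
G00 X61.537 Y79.879
M3 S394
G01 X63.057 Y72.484 F1982
G01 X65.612 Y68.834
G01 X69.030 Y68.234
G01 X73.138 Y69.986
G01 X77.764 Y73.394
G01 X82.735 Y77.762
G01 X87.878 Y82.392
G01 X93.021 Y86.588
M5
G00 X52.571 Y45.685
M3 S394
G01 X56.295 Y45.398 F1982
G01 X58.935 Y50.836
G01 X60.775 Y59.963
G01 X62.095 Y70.746
G01 X63.178 Y81.148
G01 X64.306 Y89.135
G01 X65.760 Y92.672
G01 X67.822 Y89.723
M5
G00 X0.000 Y0.000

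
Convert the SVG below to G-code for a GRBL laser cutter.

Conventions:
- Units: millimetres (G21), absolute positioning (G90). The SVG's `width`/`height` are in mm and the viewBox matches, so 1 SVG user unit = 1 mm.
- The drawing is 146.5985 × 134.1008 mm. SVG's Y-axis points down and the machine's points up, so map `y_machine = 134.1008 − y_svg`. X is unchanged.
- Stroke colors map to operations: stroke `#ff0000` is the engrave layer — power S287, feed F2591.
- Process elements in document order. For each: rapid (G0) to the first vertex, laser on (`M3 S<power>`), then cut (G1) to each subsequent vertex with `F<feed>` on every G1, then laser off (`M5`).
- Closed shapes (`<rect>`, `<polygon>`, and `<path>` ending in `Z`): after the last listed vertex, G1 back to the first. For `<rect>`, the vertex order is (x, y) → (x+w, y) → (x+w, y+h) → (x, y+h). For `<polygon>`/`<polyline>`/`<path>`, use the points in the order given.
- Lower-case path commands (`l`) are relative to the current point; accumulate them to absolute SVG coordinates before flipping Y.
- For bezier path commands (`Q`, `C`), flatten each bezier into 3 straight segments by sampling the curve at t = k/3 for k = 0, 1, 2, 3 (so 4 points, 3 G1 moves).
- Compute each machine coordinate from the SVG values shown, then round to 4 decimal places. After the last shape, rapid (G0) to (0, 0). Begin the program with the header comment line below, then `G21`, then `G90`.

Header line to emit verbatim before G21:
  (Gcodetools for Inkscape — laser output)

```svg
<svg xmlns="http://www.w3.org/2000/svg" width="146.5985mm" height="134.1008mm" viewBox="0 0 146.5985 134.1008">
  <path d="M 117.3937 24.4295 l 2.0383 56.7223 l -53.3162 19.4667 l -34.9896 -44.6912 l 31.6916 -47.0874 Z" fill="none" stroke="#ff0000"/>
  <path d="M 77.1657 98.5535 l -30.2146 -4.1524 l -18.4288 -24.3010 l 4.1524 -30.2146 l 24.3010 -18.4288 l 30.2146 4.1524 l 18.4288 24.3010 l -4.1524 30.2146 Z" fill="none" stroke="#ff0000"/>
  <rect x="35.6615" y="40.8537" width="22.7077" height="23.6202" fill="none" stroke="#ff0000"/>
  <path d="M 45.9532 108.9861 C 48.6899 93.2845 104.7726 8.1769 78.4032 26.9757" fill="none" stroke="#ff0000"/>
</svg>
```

(Gcodetools for Inkscape — laser output)
G21
G90
G0 X117.3937 Y109.6713
M3 S287
G1 X119.4320 Y52.9490 F2591
G1 X66.1158 Y33.4823 F2591
G1 X31.1262 Y78.1735 F2591
G1 X62.8178 Y125.2609 F2591
G1 X117.3937 Y109.6713 F2591
M5
G0 X77.1657 Y35.5473
M3 S287
G1 X46.9511 Y39.6997 F2591
G1 X28.5223 Y64.0007 F2591
G1 X32.6747 Y94.2153 F2591
G1 X56.9757 Y112.6441 F2591
G1 X87.1903 Y108.4917 F2591
G1 X105.6191 Y84.1907 F2591
G1 X101.4667 Y53.9761 F2591
G1 X77.1657 Y35.5473 F2591
M5
G0 X35.6615 Y93.2471
M3 S287
G1 X58.3692 Y93.2471 F2591
G1 X58.3692 Y69.6269 F2591
G1 X35.6615 Y69.6269 F2591
G1 X35.6615 Y93.2471 F2591
M5
G0 X45.9532 Y25.1147
M3 S287
G1 X61.4423 Y57.5327 F2591
G1 X82.3181 Y97.7074 F2591
G1 X78.4032 Y107.1251 F2591
M5
G0 X0.0000 Y0.0000

Since the viewBox matches the mm dimensions, user units are millimetres directly. The only transform is the Y-flip y_m = 134.1008 − y_svg.

Shape 1 is a regular polygon drawn with `<path>`. Its stroke #ff0000 means engrave at S287, F2591. After flipping Y the toolpath is (117.3937,109.6713) → (119.4320,52.9490) → (66.1158,33.4823) → (31.1262,78.1735) → (62.8178,125.2609) → (117.3937,109.6713), returning to the start.

Shape 2 is a regular polygon drawn with `<path>`. Its stroke #ff0000 means engrave at S287, F2591. After flipping Y the toolpath is (77.1657,35.5473) → (46.9511,39.6997) → (28.5223,64.0007) → (32.6747,94.2153) → (56.9757,112.6441) → (87.1903,108.4917) → (105.6191,84.1907) → (101.4667,53.9761) → (77.1657,35.5473), returning to the start.

Shape 3 is a rectangle drawn with `<rect>`. Its stroke #ff0000 means engrave at S287, F2591. After flipping Y the toolpath is (35.6615,93.2471) → (58.3692,93.2471) → (58.3692,69.6269) → (35.6615,69.6269) → (35.6615,93.2471), returning to the start.

Shape 4 is a cubic bezier drawn with `<path>`. Its stroke #ff0000 means engrave at S287, F2591. After flipping Y the toolpath is (45.9532,25.1147) → (61.4423,57.5327) → (82.3181,97.7074) → (78.4032,107.1251).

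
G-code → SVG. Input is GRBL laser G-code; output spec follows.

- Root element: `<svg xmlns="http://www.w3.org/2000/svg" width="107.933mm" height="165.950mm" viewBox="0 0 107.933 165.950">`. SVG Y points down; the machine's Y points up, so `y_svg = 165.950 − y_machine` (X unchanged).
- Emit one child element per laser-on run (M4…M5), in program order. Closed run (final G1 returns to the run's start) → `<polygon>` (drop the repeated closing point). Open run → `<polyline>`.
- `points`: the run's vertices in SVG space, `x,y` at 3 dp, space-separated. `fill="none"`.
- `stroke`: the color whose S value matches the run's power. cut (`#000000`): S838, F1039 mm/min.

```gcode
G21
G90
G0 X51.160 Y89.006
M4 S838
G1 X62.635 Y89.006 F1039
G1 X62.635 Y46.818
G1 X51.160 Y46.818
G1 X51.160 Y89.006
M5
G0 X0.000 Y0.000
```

<svg xmlns="http://www.w3.org/2000/svg" width="107.933mm" height="165.950mm" viewBox="0 0 107.933 165.950">
  <polygon points="51.160,76.944 62.635,76.944 62.635,119.132 51.160,119.132" fill="none" stroke="#000000"/>
</svg>

y_svg = 165.950 − y_m. Every run uses S838, so all elements get stroke `#000000` (cut).

[1] closed run; points: 51.160,76.944 62.635,76.944 62.635,119.132 51.160,119.132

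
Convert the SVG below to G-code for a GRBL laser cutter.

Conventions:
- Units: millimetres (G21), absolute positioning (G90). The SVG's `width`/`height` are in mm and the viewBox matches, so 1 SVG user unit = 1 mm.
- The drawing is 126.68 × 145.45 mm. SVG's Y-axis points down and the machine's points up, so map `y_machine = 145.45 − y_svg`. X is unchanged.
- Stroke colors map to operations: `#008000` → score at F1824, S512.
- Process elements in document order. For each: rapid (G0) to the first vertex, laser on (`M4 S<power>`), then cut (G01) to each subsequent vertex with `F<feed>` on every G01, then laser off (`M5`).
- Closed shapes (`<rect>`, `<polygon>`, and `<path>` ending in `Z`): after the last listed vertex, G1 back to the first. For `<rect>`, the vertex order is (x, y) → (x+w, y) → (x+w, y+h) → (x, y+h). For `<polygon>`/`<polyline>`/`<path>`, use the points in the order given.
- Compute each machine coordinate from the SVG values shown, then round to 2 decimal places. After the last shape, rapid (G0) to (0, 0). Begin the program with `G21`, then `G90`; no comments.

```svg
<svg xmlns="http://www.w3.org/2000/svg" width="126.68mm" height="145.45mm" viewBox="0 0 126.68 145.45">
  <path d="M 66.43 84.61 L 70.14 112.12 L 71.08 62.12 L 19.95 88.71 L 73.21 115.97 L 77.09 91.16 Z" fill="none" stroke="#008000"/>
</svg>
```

G21
G90
G0 X66.43 Y60.84
M4 S512
G01 X70.14 Y33.33 F1824
G01 X71.08 Y83.33 F1824
G01 X19.95 Y56.74 F1824
G01 X73.21 Y29.48 F1824
G01 X77.09 Y54.29 F1824
G01 X66.43 Y60.84 F1824
M5
G0 X0.00 Y0.00

1 u = 1 mm; y_m = 145.45 − y.

[1] `<path>` closed polygon, #008000→score S512 F1824: (66.43,60.84) → (70.14,33.33) → (71.08,83.33) → (19.95,56.74) → (73.21,29.48) → (77.09,54.29) → (66.43,60.84) (closed)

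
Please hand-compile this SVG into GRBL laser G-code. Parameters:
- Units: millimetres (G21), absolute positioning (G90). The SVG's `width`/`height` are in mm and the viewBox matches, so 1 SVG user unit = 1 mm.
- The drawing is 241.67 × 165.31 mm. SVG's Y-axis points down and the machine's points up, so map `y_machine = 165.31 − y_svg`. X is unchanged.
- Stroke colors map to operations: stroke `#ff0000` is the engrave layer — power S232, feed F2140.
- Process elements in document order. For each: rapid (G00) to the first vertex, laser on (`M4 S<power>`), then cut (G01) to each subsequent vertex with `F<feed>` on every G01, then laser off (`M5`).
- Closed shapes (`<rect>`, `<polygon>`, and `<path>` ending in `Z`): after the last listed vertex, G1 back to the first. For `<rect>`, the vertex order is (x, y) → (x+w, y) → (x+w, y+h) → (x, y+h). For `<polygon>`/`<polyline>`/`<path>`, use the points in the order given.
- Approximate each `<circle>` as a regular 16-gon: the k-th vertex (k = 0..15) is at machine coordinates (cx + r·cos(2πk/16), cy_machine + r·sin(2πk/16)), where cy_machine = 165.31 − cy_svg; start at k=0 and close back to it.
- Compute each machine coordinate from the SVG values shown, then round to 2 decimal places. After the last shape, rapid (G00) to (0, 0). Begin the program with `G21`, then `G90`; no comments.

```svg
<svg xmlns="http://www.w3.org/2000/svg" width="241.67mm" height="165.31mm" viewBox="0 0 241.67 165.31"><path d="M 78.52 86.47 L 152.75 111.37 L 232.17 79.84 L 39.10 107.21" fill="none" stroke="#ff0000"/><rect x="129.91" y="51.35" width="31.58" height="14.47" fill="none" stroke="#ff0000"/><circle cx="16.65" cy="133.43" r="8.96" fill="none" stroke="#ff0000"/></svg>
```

1 u = 1 mm; y_m = 165.31 − y.

[1] `<path>` open polyline, #ff0000→engrave S232 F2140: (78.52,78.84) → (152.75,53.94) → (232.17,85.47) → (39.10,58.10)

[2] `<rect>` rectangle, #ff0000→engrave S232 F2140: (129.91,113.96) → (161.49,113.96) → (161.49,99.49) → (129.91,99.49) → (129.91,113.96) (closed)

[3] `<circle>` circle, #ff0000→engrave S232 F2140: (25.61,31.88) → (24.93,35.31) → (22.99,38.22) → (20.08,40.16) → (16.65,40.84) → (13.22,40.16) → (10.31,38.22) → (8.37,35.31) → (7.69,31.88) → (8.37,28.45) → (10.31,25.54) → (13.22,23.60) → (16.65,22.92) → (20.08,23.60) → (22.99,25.54) → (24.93,28.45) → (25.61,31.88) (closed)

G21
G90
G00 X78.52 Y78.84
M4 S232
G01 X152.75 Y53.94 F2140
G01 X232.17 Y85.47 F2140
G01 X39.10 Y58.10 F2140
M5
G00 X129.91 Y113.96
M4 S232
G01 X161.49 Y113.96 F2140
G01 X161.49 Y99.49 F2140
G01 X129.91 Y99.49 F2140
G01 X129.91 Y113.96 F2140
M5
G00 X25.61 Y31.88
M4 S232
G01 X24.93 Y35.31 F2140
G01 X22.99 Y38.22 F2140
G01 X20.08 Y40.16 F2140
G01 X16.65 Y40.84 F2140
G01 X13.22 Y40.16 F2140
G01 X10.31 Y38.22 F2140
G01 X8.37 Y35.31 F2140
G01 X7.69 Y31.88 F2140
G01 X8.37 Y28.45 F2140
G01 X10.31 Y25.54 F2140
G01 X13.22 Y23.60 F2140
G01 X16.65 Y22.92 F2140
G01 X20.08 Y23.60 F2140
G01 X22.99 Y25.54 F2140
G01 X24.93 Y28.45 F2140
G01 X25.61 Y31.88 F2140
M5
G00 X0.00 Y0.00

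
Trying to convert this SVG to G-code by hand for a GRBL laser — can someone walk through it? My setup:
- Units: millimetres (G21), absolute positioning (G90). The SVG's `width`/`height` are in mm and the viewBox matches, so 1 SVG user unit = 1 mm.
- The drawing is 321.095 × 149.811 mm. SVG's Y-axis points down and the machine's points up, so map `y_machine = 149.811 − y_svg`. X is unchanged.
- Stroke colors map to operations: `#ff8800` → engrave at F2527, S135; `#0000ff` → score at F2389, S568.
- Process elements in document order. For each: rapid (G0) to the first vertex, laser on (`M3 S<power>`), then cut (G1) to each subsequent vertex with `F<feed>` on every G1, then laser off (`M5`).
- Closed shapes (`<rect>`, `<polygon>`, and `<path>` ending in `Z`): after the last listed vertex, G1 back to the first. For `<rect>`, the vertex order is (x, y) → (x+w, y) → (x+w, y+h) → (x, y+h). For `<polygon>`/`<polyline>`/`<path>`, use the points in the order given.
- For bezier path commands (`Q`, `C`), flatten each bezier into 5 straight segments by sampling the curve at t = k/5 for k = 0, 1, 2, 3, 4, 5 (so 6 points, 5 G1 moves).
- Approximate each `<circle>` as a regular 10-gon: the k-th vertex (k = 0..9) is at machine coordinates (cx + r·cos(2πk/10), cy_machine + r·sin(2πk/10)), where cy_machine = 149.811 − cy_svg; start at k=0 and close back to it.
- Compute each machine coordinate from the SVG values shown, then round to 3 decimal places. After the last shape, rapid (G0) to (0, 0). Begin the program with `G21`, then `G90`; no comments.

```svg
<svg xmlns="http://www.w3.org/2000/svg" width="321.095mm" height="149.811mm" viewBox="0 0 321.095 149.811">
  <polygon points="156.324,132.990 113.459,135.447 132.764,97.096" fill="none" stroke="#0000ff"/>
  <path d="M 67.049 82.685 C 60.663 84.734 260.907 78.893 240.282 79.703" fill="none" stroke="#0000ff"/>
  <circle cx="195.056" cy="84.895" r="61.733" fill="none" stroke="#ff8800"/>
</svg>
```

G21
G90
G0 X156.324 Y16.821
M3 S568
G1 X113.459 Y14.364 F2389
G1 X132.764 Y52.715 F2389
G1 X156.324 Y16.821 F2389
M5
G0 X67.049 Y67.126
M3 S568
G1 X84.593 Y66.727 F2389
G1 X131.208 Y67.524 F2389
G1 X186.375 Y68.818 F2389
G1 X229.573 Y69.912 F2389
G1 X240.282 Y70.108 F2389
M5
G0 X256.789 Y64.916
M3 S135
G1 X244.999 Y101.202 F2527
G1 X214.133 Y123.628 F2527
G1 X175.979 Y123.628 F2527
G1 X145.113 Y101.202 F2527
G1 X133.323 Y64.916 F2527
G1 X145.113 Y28.630 F2527
G1 X175.979 Y6.204 F2527
G1 X214.133 Y6.204 F2527
G1 X244.999 Y28.630 F2527
G1 X256.789 Y64.916 F2527
M5
G0 X0.000 Y0.000

1 u = 1 mm; y_m = 149.811 − y.

[1] `<polygon>` regular polygon, #0000ff→score S568 F2389: (156.324,16.821) → (113.459,14.364) → (132.764,52.715) → (156.324,16.821) (closed)

[2] `<path>` cubic bezier, #0000ff→score S568 F2389: (67.049,67.126) → (84.593,66.727) → (131.208,67.524) → (186.375,68.818) → (229.573,69.912) → (240.282,70.108)

[3] `<circle>` circle, #ff8800→engrave S135 F2527: (256.789,64.916) → (244.999,101.202) → (214.133,123.628) → (175.979,123.628) → (145.113,101.202) → (133.323,64.916) → (145.113,28.630) → (175.979,6.204) → (214.133,6.204) → (244.999,28.630) → (256.789,64.916) (closed)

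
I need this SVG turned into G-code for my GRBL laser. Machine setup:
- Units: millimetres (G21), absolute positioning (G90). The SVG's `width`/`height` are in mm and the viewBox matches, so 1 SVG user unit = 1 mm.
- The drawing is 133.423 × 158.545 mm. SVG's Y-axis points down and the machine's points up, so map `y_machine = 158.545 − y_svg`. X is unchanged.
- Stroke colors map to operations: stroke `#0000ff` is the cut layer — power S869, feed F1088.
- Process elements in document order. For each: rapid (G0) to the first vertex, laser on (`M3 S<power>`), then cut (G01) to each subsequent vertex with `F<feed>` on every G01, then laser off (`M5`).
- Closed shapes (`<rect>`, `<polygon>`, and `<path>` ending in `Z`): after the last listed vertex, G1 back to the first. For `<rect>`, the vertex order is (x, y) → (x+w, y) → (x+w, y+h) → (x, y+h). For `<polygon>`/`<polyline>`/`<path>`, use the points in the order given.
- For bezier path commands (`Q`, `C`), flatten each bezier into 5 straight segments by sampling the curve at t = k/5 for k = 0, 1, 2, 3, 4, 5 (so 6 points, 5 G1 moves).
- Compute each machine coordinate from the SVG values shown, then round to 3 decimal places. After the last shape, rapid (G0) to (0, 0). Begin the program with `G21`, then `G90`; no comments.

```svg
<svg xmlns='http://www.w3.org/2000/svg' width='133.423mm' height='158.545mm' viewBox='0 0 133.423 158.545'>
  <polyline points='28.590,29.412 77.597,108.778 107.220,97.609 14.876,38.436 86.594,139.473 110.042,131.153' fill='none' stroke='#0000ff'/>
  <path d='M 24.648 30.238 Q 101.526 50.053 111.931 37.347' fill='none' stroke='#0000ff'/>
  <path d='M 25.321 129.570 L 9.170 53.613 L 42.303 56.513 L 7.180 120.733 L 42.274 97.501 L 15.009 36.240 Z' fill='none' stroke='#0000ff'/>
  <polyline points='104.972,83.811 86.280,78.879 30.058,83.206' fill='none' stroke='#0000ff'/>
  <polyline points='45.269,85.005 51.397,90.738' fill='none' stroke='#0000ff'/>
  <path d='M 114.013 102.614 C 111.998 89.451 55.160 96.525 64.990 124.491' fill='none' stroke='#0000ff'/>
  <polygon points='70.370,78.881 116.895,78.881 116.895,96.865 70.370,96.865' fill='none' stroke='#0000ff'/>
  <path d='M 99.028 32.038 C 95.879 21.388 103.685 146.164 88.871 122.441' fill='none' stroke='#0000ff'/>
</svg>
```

G21
G90
G0 X28.590 Y129.133
M3 S869
G01 X77.597 Y49.767 F1088
G01 X107.220 Y60.936 F1088
G01 X14.876 Y120.109 F1088
G01 X86.594 Y19.072 F1088
G01 X110.042 Y27.392 F1088
M5
G0 X24.648 Y128.307
M3 S869
G01 X52.740 Y121.682 F1088
G01 X75.515 Y117.658 F1088
G01 X92.971 Y116.237 F1088
G01 X105.110 Y117.416 F1088
G01 X111.931 Y121.198 F1088
M5
G0 X25.321 Y28.975
M3 S869
G01 X9.170 Y104.932 F1088
G01 X42.303 Y102.032 F1088
G01 X7.180 Y37.812 F1088
G01 X42.274 Y61.044 F1088
G01 X15.009 Y122.305 F1088
G01 X25.321 Y28.975 F1088
M5
G0 X104.972 Y74.734
M3 S869
G01 X86.280 Y79.666 F1088
G01 X30.058 Y75.339 F1088
M5
G0 X45.269 Y73.540
M3 S869
G01 X51.397 Y67.807 F1088
M5
G0 X114.013 Y55.931
M3 S869
G01 X107.197 Y61.395 F1088
G01 X93.055 Y61.971 F1088
G01 X77.419 Y57.627 F1088
G01 X66.120 Y48.332 F1088
G01 X64.990 Y34.054 F1088
M5
G0 X70.370 Y79.664
M3 S869
G01 X116.895 Y79.664 F1088
G01 X116.895 Y61.680 F1088
G01 X70.370 Y61.680 F1088
G01 X70.370 Y79.664 F1088
M5
G0 X99.028 Y126.507
M3 S869
G01 X98.185 Y118.917 F1088
G01 X98.359 Y92.454 F1088
G01 X97.939 Y60.745 F1088
G01 X95.314 Y37.419 F1088
G01 X88.871 Y36.104 F1088
M5
G0 X0.000 Y0.000

viewBox `0 0 133.423 158.545` with mm width/height → 1 unit = 1 mm. Flip: y_m = 158.545 − y_svg.

**Shape 1** — `<polyline>` open polyline, stroke `#0000ff` → cut (S869, F1088). Machine vertices: (28.590,129.133) → (77.597,49.767) → (107.220,60.936) → (14.876,120.109) → (86.594,19.072) → (110.042,27.392). Open path.

**Shape 2** — `<path>` quadratic bezier, stroke `#0000ff` → cut (S869, F1088). Control points (SVG): P0=(24.648,30.238), P1=(101.526,50.053), P2=(111.931,37.347); sampled at t=k/5. Machine vertices: (24.648,128.307) → (52.740,121.682) → (75.515,117.658) → (92.971,116.237) → (105.110,117.416) → (111.931,121.198). Open path.

**Shape 3** — `<path>` closed polygon, stroke `#0000ff` → cut (S869, F1088). Machine vertices: (25.321,28.975) → (9.170,104.932) → (42.303,102.032) → (7.180,37.812) → (42.274,61.044) → (15.009,122.305) → (25.321,28.975). Closed: final G1 returns to the first vertex.

**Shape 4** — `<polyline>` open polyline, stroke `#0000ff` → cut (S869, F1088). Machine vertices: (104.972,74.734) → (86.280,79.666) → (30.058,75.339). Open path.

**Shape 5** — `<polyline>` line segment, stroke `#0000ff` → cut (S869, F1088). Machine vertices: (45.269,73.540) → (51.397,67.807). Open path.

**Shape 6** — `<path>` cubic bezier, stroke `#0000ff` → cut (S869, F1088). Control points (SVG): P0=(114.013,102.614), P1=(111.998,89.451), P2=(55.160,96.525), P3=(64.990,124.491); sampled at t=k/5. Machine vertices: (114.013,55.931) → (107.197,61.395) → (93.055,61.971) → (77.419,57.627) → (66.120,48.332) → (64.990,34.054). Open path.

**Shape 7** — `<polygon>` rectangle, stroke `#0000ff` → cut (S869, F1088). Machine vertices: (70.370,79.664) → (116.895,79.664) → (116.895,61.680) → (70.370,61.680) → (70.370,79.664). Closed: final G1 returns to the first vertex.

**Shape 8** — `<path>` cubic bezier, stroke `#0000ff` → cut (S869, F1088). Control points (SVG): P0=(99.028,32.038), P1=(95.879,21.388), P2=(103.685,146.164), P3=(88.871,122.441); sampled at t=k/5. Machine vertices: (99.028,126.507) → (98.185,118.917) → (98.359,92.454) → (97.939,60.745) → (95.314,37.419) → (88.871,36.104). Open path.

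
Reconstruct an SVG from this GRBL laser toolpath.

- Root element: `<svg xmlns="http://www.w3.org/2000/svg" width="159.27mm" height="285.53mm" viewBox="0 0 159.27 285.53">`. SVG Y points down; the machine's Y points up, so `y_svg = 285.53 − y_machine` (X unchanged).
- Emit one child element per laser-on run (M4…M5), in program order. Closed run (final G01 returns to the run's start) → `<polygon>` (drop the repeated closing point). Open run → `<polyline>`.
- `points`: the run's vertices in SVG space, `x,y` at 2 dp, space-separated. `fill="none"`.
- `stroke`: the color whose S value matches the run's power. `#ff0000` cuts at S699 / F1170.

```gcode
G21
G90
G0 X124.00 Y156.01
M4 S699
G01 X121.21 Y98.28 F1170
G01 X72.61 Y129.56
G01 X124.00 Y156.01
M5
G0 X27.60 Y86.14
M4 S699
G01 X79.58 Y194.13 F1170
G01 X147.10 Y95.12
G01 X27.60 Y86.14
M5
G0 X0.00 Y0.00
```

Each laser-on run becomes one SVG element. Flip Y back into SVG space with y_svg = 285.53 − y_machine. Every run uses S699, so all elements get stroke `#ff0000` (cut).

Run 1: The run returns to its start, so emit a `<polygon>` with points (Y-flipped): 124.00,129.52 121.21,187.25 72.61,155.97.

Run 2: The run returns to its start, so emit a `<polygon>` with points (Y-flipped): 27.60,199.39 79.58,91.40 147.10,190.41.

<svg xmlns="http://www.w3.org/2000/svg" width="159.27mm" height="285.53mm" viewBox="0 0 159.27 285.53">
  <polygon points="124.00,129.52 121.21,187.25 72.61,155.97" fill="none" stroke="#ff0000"/>
  <polygon points="27.60,199.39 79.58,91.40 147.10,190.41" fill="none" stroke="#ff0000"/>
</svg>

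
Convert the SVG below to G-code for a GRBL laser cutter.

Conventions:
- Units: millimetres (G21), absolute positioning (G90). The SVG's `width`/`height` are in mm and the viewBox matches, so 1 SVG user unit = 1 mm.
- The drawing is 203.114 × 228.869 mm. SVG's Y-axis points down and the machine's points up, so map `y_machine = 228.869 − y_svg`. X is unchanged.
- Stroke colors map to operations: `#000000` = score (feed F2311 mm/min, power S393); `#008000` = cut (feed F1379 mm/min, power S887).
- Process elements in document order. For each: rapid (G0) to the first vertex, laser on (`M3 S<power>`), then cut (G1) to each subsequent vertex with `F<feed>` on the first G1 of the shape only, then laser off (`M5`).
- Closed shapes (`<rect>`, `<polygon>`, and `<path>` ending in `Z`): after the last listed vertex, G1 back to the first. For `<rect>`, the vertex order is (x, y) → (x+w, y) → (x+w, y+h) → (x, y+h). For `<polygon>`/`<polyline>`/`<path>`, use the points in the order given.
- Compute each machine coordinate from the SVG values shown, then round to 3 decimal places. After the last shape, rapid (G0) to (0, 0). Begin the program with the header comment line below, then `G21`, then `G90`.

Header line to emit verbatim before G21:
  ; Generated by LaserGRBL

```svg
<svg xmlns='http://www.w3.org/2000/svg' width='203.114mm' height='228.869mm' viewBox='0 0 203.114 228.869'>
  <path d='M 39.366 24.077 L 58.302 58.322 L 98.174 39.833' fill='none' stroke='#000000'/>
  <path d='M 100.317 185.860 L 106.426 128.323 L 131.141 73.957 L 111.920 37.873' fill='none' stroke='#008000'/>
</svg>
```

; Generated by LaserGRBL
G21
G90
G0 X39.366 Y204.792
M3 S393
G1 X58.302 Y170.547 F2311
G1 X98.174 Y189.036
M5
G0 X100.317 Y43.009
M3 S887
G1 X106.426 Y100.546 F1379
G1 X131.141 Y154.912
G1 X111.920 Y190.996
M5
G0 X0.000 Y0.000

1 u = 1 mm; y_m = 228.869 − y.

[1] `<path>` open polyline, #000000→score S393 F2311: (39.366,204.792) → (58.302,170.547) → (98.174,189.036)

[2] `<path>` open polyline, #008000→cut S887 F1379: (100.317,43.009) → (106.426,100.546) → (131.141,154.912) → (111.920,190.996)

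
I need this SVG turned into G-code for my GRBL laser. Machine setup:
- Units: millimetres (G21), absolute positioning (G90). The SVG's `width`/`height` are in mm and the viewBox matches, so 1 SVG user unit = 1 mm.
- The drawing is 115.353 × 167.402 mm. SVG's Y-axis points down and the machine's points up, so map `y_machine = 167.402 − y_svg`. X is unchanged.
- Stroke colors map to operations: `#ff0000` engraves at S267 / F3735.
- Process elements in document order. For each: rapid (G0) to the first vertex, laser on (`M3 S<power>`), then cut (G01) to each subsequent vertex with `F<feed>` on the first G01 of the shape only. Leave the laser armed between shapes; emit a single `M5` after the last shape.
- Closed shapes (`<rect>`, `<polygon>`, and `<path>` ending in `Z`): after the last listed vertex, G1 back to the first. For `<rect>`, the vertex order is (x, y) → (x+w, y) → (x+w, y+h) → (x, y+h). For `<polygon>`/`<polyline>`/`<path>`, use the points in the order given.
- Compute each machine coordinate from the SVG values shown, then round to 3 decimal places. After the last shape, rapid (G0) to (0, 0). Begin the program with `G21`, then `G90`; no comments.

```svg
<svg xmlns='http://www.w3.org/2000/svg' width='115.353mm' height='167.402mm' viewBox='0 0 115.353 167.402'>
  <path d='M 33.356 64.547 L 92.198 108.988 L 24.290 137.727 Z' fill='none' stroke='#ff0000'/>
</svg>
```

G21
G90
G0 X33.356 Y102.855
M3 S267
G01 X92.198 Y58.414 F3735
G01 X24.290 Y29.675
G01 X33.356 Y102.855
M5
G0 X0.000 Y0.000

Since the viewBox matches the mm dimensions, user units are millimetres directly. The only transform is the Y-flip y_m = 167.402 − y_svg.

Shape 1 is a regular polygon drawn with `<path>`. Its stroke #ff0000 means engrave at S267, F3735. After flipping Y the toolpath is (33.356,102.855) → (92.198,58.414) → (24.290,29.675) → (33.356,102.855), returning to the start.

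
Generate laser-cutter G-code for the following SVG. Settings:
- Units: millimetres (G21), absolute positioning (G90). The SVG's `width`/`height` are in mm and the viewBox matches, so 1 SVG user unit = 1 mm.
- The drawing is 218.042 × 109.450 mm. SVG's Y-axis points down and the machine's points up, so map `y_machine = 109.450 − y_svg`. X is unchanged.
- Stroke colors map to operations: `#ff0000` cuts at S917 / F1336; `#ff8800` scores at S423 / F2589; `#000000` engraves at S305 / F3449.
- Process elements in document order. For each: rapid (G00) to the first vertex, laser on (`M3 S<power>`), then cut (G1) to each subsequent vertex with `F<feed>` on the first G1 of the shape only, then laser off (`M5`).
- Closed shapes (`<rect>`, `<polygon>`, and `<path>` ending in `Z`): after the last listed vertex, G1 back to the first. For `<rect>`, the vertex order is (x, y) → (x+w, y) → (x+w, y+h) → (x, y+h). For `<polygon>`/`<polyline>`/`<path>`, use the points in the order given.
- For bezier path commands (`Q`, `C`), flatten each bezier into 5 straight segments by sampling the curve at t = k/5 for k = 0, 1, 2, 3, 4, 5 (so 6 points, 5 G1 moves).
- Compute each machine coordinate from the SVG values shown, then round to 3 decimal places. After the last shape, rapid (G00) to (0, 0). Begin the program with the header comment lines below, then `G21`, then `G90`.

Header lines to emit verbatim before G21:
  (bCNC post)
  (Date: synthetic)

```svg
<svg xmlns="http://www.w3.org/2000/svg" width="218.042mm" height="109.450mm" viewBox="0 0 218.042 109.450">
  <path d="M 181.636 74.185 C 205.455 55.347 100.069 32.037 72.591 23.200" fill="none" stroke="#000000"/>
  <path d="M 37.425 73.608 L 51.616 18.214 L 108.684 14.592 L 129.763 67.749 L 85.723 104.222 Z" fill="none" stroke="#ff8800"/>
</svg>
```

1 u = 1 mm; y_m = 109.450 − y.

[1] `<path>` cubic bezier, #000000→engrave S305 F3449: (181.636,35.265) → (182.080,46.953) → (161.456,58.805) → (129.705,69.911) → (96.770,79.363) → (72.591,86.250)

[2] `<path>` regular polygon, #ff8800→score S423 F2589: (37.425,35.842) → (51.616,91.236) → (108.684,94.858) → (129.763,41.701) → (85.723,5.228) → (37.425,35.842) (closed)

(bCNC post)
(Date: synthetic)
G21
G90
G00 X181.636 Y35.265
M3 S305
G1 X182.080 Y46.953 F3449
G1 X161.456 Y58.805
G1 X129.705 Y69.911
G1 X96.770 Y79.363
G1 X72.591 Y86.250
M5
G00 X37.425 Y35.842
M3 S423
G1 X51.616 Y91.236 F2589
G1 X108.684 Y94.858
G1 X129.763 Y41.701
G1 X85.723 Y5.228
G1 X37.425 Y35.842
M5
G00 X0.000 Y0.000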